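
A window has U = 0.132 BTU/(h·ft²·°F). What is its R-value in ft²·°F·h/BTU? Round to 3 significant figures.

R = 1/U = 1/0.132 = 7.576

7.58 ft²·°F·h/BTU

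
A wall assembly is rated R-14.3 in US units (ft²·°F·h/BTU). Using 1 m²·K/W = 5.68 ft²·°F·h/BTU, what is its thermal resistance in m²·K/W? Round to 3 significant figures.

R_SI = 14.3/5.68 = 2.518

2.52 m²·K/W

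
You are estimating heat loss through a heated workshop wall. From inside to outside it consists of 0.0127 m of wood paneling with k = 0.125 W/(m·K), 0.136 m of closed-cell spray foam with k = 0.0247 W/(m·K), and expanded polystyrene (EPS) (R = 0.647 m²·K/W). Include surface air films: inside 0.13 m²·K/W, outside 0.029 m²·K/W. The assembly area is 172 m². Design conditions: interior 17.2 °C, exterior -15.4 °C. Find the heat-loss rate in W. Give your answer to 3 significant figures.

874 W

0.0127/0.125 = 0.1016
0.136/0.0247 = 5.506
R_total = 0.13 + 0.1016 + 5.506 + 0.647 + 0.029 = 6.414 m²·K/W
Q = A·ΔT/R = 172 × (17.2 − (-15.4)) / 6.414 = 874.3 W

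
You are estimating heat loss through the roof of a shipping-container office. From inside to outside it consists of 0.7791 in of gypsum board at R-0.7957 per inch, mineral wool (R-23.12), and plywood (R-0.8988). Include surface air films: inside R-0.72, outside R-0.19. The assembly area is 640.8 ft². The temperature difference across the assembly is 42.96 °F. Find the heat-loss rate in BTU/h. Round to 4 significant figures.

0.7791 × 0.7957 = 0.61993
R_total = 0.72 + 0.61993 + 23.12 + 0.8988 + 0.19 = 25.549 ft²·°F·h/BTU
Q = A·ΔT/R = 640.8 × 42.96 / 25.549 = 1077.5 BTU/h

1078 BTU/h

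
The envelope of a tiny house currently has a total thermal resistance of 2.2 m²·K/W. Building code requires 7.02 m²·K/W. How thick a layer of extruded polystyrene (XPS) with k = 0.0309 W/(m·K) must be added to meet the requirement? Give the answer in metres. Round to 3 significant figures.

0.149 m

ΔR = 7.02 − 2.2 = 4.82 m²·K/W
L = ΔR × k = 4.82 × 0.0309 = 0.1489 m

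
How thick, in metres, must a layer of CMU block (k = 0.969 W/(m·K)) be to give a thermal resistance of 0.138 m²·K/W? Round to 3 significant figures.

0.134 m

L = R·k = 0.138 × 0.969 = 0.1337 m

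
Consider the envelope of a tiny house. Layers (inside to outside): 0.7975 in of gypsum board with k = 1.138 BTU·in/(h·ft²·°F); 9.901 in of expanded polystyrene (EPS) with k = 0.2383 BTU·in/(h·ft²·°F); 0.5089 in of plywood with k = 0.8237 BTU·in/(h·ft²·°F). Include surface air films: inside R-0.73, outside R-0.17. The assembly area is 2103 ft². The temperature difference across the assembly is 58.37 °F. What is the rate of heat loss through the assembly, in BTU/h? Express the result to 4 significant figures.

2805 BTU/h

0.7975/1.138 = 0.70079
9.901/0.2383 = 41.548
0.5089/0.8237 = 0.61782
R_total = 0.73 + 0.70079 + 41.548 + 0.61782 + 0.17 = 43.767 ft²·°F·h/BTU
Q = A·ΔT/R = 2103 × 58.37 / 43.767 = 2804.7 BTU/h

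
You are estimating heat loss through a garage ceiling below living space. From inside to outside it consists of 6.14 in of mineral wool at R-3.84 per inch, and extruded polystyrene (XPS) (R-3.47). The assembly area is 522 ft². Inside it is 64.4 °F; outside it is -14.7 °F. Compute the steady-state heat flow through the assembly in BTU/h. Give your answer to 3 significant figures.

1530 BTU/h

6.14 × 3.84 = 23.58
R_total = 23.58 + 3.47 = 27.05 ft²·°F·h/BTU
Q = A·ΔT/R = 522 × (64.4 − (-14.7)) / 27.05 = 1527 BTU/h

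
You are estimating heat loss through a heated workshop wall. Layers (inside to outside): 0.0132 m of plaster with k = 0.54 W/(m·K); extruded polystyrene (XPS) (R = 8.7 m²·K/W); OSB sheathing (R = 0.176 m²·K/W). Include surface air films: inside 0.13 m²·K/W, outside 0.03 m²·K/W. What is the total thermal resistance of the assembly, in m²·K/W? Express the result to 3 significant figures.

0.0132/0.54 = 0.02444
R_total = 0.13 + 0.02444 + 8.7 + 0.176 + 0.03 = 9.06 m²·K/W

9.06 m²·K/W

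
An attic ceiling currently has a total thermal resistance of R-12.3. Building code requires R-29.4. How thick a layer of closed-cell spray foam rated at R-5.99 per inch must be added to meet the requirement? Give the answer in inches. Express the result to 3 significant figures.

ΔR = 29.4 − 12.3 = 17.1 ft²·°F·h/BTU
L = ΔR / (R/in) = 17.1/5.99 = 2.855 in

2.85 in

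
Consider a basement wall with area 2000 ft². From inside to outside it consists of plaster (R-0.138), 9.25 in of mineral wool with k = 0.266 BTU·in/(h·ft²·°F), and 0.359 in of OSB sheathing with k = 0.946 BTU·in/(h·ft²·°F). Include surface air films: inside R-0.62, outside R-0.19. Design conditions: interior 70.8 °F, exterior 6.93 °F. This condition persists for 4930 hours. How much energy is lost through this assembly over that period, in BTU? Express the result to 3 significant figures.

9.25/0.266 = 34.77
0.359/0.946 = 0.3795
R_total = 0.62 + 0.138 + 34.77 + 0.3795 + 0.19 = 36.1 ft²·°F·h/BTU
Q = 2000 × (70.8 − 6.93) / 36.1 = 3538 BTU/h
E = 3538 × 4930 = 17440000 BTU

17400000 BTU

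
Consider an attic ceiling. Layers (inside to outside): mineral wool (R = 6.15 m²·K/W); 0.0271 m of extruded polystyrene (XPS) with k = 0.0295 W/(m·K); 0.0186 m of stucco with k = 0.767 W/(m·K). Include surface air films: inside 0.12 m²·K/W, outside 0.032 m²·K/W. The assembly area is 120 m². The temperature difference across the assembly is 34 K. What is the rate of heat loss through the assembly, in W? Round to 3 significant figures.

563 W

0.0271/0.0295 = 0.9186
0.0186/0.767 = 0.02425
R_total = 0.12 + 6.15 + 0.9186 + 0.02425 + 0.032 = 7.245 m²·K/W
Q = A·ΔT/R = 120 × 34 / 7.245 = 563.2 W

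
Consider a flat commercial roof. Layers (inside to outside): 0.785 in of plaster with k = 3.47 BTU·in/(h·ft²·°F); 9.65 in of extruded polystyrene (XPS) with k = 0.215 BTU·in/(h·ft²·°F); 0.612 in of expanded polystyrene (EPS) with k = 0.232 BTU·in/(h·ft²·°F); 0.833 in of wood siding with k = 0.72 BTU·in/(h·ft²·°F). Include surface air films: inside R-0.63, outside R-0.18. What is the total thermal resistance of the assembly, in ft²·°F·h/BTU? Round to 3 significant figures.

0.785/3.47 = 0.2262
9.65/0.215 = 44.88
0.612/0.232 = 2.638
0.833/0.72 = 1.157
R_total = 0.63 + 0.2262 + 44.88 + 2.638 + 1.157 + 0.18 = 49.71 ft²·°F·h/BTU

49.7 ft²·°F·h/BTU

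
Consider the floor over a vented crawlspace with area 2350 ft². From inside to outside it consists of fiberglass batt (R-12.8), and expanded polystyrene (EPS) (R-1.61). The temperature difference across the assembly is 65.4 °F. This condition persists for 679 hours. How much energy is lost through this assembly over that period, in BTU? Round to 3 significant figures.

R_total = 12.8 + 1.61 = 14.41 ft²·°F·h/BTU
Q = 2350 × 65.4 / 14.41 = 10670 BTU/h
E = 10670 × 679 = 7242000 BTU

7240000 BTU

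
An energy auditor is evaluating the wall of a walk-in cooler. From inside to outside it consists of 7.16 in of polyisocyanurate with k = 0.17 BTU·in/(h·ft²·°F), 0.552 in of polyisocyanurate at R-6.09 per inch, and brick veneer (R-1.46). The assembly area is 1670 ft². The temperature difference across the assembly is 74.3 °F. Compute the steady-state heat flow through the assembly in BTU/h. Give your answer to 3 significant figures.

2640 BTU/h

7.16/0.17 = 42.12
0.552 × 6.09 = 3.362
R_total = 42.12 + 3.362 + 1.46 = 46.94 ft²·°F·h/BTU
Q = A·ΔT/R = 1670 × 74.3 / 46.94 = 2643 BTU/h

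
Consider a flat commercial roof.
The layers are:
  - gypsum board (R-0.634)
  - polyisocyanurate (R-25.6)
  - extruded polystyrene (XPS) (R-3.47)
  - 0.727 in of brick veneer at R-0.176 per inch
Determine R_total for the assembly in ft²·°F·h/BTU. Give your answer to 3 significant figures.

29.8 ft²·°F·h/BTU

0.727 × 0.176 = 0.128
R_total = 0.634 + 25.6 + 3.47 + 0.128 = 29.83 ft²·°F·h/BTU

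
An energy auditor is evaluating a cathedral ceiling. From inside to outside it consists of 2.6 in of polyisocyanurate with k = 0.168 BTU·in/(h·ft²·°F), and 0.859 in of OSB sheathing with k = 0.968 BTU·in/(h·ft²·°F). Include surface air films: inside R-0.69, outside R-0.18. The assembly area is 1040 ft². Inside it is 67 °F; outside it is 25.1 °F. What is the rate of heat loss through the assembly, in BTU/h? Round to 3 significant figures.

2.6/0.168 = 15.48
0.859/0.968 = 0.8874
R_total = 0.69 + 15.48 + 0.8874 + 0.18 = 17.23 ft²·°F·h/BTU
Q = A·ΔT/R = 1040 × (67 − 25.1) / 17.23 = 2529 BTU/h

2530 BTU/h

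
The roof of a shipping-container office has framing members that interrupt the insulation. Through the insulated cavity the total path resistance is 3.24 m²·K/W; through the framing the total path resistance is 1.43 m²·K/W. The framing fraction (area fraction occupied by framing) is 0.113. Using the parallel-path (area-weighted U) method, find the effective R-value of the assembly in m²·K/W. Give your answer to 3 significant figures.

2.83 m²·K/W

U_eff = 0.887/3.24 + 0.113/1.43 = 0.2738 + 0.07902 = 0.3528
R_eff = 1/U_eff = 2.835 m²·K/W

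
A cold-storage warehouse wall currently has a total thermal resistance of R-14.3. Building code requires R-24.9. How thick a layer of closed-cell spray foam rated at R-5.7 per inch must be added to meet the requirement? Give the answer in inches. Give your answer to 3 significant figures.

ΔR = 24.9 − 14.3 = 10.6 ft²·°F·h/BTU
L = ΔR / (R/in) = 10.6/5.7 = 1.86 in

1.86 in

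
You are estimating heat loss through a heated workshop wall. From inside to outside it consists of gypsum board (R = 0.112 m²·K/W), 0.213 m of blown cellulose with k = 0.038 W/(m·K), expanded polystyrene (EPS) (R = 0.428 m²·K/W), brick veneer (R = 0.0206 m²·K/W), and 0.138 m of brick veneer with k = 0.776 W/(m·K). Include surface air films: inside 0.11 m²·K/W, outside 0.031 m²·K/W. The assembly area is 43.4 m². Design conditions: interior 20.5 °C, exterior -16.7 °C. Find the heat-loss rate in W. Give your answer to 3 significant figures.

249 W

0.213/0.038 = 5.605
0.138/0.776 = 0.1778
R_total = 0.11 + 0.112 + 5.605 + 0.428 + 0.0206 + 0.1778 + 0.031 = 6.485 m²·K/W
Q = A·ΔT/R = 43.4 × (20.5 − (-16.7)) / 6.485 = 249 W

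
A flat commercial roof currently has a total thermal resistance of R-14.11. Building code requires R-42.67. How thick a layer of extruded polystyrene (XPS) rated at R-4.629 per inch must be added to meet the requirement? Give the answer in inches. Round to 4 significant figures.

6.170 in

ΔR = 42.67 − 14.11 = 28.56 ft²·°F·h/BTU
L = ΔR / (R/in) = 28.56/4.629 = 6.1698 in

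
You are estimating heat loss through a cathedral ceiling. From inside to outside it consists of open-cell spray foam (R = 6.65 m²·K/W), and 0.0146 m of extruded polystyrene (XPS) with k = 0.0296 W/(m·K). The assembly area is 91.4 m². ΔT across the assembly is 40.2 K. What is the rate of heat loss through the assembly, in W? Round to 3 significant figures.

514 W

0.0146/0.0296 = 0.4932
R_total = 6.65 + 0.4932 = 7.143 m²·K/W
Q = A·ΔT/R = 91.4 × 40.2 / 7.143 = 514.4 W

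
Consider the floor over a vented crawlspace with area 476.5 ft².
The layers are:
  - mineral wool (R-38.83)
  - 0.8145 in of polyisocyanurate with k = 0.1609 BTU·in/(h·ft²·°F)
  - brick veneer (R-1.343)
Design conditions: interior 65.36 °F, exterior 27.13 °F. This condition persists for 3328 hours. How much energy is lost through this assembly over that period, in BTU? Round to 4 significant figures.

1340000 BTU

0.8145/0.1609 = 5.0622
R_total = 38.83 + 5.0622 + 1.343 = 45.235 ft²·°F·h/BTU
Q = 476.5 × (65.36 − 27.13) / 45.235 = 402.71 BTU/h
E = 402.71 × 3328 = 1340200 BTU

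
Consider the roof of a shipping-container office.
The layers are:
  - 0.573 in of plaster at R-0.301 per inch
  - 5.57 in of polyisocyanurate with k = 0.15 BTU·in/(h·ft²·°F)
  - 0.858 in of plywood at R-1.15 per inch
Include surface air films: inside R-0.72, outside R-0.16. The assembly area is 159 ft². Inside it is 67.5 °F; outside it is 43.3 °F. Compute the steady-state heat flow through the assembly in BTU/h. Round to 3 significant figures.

0.573 × 0.301 = 0.1725
5.57/0.15 = 37.13
0.858 × 1.15 = 0.9867
R_total = 0.72 + 0.1725 + 37.13 + 0.9867 + 0.16 = 39.17 ft²·°F·h/BTU
Q = A·ΔT/R = 159 × (67.5 − 43.3) / 39.17 = 98.23 BTU/h

98.2 BTU/h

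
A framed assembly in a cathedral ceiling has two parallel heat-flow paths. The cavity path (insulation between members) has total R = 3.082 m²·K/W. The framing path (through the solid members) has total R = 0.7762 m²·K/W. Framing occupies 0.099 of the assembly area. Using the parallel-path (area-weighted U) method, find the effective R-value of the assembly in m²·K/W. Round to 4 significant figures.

2.382 m²·K/W

U_eff = 0.901/3.082 + 0.099/0.7762 = 0.29234 + 0.12754 = 0.41989
R_eff = 1/U_eff = 2.3816 m²·K/W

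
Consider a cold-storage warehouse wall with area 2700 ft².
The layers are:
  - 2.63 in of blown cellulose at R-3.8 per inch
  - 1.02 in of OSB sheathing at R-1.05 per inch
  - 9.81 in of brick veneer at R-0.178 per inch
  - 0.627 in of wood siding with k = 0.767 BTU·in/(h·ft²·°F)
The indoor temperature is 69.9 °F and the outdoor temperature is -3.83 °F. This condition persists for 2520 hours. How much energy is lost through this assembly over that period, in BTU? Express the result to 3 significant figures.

36800000 BTU

2.63 × 3.8 = 9.994
1.02 × 1.05 = 1.071
9.81 × 0.178 = 1.746
0.627/0.767 = 0.8175
R_total = 9.994 + 1.071 + 1.746 + 0.8175 = 13.63 ft²·°F·h/BTU
Q = 2700 × (69.9 − (-3.83)) / 13.63 = 14610 BTU/h
E = 14610 × 2520 = 36810000 BTU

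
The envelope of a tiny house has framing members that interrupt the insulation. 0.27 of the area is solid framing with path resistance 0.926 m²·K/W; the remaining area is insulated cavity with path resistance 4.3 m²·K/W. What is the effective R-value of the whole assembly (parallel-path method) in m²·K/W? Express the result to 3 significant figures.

2.17 m²·K/W

U_eff = 0.73/4.3 + 0.27/0.926 = 0.1698 + 0.2916 = 0.4613
R_eff = 1/U_eff = 2.168 m²·K/W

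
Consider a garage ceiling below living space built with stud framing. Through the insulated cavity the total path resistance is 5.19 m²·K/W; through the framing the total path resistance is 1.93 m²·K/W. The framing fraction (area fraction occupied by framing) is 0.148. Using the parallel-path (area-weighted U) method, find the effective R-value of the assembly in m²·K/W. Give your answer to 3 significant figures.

4.15 m²·K/W

U_eff = 0.852/5.19 + 0.148/1.93 = 0.1642 + 0.07668 = 0.2408
R_eff = 1/U_eff = 4.152 m²·K/W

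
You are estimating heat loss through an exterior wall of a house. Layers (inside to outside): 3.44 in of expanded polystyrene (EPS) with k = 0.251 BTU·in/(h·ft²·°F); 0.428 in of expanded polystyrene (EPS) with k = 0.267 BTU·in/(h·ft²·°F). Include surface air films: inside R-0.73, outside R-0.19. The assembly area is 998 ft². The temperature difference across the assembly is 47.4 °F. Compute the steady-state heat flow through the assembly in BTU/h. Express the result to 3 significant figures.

2920 BTU/h

3.44/0.251 = 13.71
0.428/0.267 = 1.603
R_total = 0.73 + 13.71 + 1.603 + 0.19 = 16.23 ft²·°F·h/BTU
Q = A·ΔT/R = 998 × 47.4 / 16.23 = 2915 BTU/h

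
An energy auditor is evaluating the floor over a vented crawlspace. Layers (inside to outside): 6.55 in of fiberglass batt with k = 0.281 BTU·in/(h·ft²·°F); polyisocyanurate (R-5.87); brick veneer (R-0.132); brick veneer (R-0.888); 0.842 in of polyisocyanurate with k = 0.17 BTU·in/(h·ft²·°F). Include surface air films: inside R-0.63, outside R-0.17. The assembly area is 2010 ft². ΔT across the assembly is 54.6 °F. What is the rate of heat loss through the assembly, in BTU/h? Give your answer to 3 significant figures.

3050 BTU/h

6.55/0.281 = 23.31
0.842/0.17 = 4.953
R_total = 0.63 + 23.31 + 5.87 + 0.132 + 0.888 + 4.953 + 0.17 = 35.95 ft²·°F·h/BTU
Q = A·ΔT/R = 2010 × 54.6 / 35.95 = 3053 BTU/h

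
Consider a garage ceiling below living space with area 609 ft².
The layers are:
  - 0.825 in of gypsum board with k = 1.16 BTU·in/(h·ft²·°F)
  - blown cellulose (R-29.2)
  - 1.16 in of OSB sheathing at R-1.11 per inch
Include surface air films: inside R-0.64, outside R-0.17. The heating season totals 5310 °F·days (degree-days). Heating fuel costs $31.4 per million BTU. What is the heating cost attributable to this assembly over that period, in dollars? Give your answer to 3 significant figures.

76.1 dollars

0.825/1.16 = 0.7112
1.16 × 1.11 = 1.288
R_total = 0.64 + 0.7112 + 29.2 + 1.288 + 0.17 = 32.01 ft²·°F·h/BTU
E = A × HDD × 24 / R = 609 × 5310 × 24 / 32.01 = 2425000 BTU
Cost = 2425000/10⁶ × 31.4 = $76.13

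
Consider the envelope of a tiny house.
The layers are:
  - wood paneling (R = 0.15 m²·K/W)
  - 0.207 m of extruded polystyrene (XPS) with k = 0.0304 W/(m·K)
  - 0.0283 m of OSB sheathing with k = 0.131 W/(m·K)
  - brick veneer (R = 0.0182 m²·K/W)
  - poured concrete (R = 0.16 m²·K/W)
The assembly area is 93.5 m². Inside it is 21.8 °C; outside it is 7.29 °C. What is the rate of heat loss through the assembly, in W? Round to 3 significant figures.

0.207/0.0304 = 6.809
0.0283/0.131 = 0.216
R_total = 0.15 + 6.809 + 0.216 + 0.0182 + 0.16 = 7.353 m²·K/W
Q = A·ΔT/R = 93.5 × (21.8 − 7.29) / 7.353 = 184.5 W

184 W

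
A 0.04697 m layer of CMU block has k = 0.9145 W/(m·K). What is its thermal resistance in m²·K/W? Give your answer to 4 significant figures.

0.05136 m²·K/W

R = L/k = 0.04697/0.9145 = 0.051361 m²·K/W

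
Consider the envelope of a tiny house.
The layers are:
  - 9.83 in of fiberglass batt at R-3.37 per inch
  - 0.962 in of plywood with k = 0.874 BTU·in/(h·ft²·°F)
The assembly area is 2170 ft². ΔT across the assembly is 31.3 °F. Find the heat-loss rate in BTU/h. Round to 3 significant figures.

1980 BTU/h

9.83 × 3.37 = 33.13
0.962/0.874 = 1.101
R_total = 33.13 + 1.101 = 34.23 ft²·°F·h/BTU
Q = A·ΔT/R = 2170 × 31.3 / 34.23 = 1984 BTU/h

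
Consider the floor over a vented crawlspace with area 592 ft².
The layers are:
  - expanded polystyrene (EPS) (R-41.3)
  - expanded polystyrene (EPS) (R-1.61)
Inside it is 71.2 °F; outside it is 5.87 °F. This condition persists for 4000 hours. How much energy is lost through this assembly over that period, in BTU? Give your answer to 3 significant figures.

R_total = 41.3 + 1.61 = 42.91 ft²·°F·h/BTU
Q = 592 × (71.2 − 5.87) / 42.91 = 901.3 BTU/h
E = 901.3 × 4000 = 3605000 BTU

3610000 BTU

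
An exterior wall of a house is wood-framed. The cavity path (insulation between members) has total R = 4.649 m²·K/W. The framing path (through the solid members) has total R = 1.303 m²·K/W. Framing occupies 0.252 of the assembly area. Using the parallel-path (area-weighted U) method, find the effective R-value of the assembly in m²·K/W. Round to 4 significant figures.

2.823 m²·K/W

U_eff = 0.748/4.649 + 0.252/1.303 = 0.16089 + 0.1934 = 0.35429
R_eff = 1/U_eff = 2.8225 m²·K/W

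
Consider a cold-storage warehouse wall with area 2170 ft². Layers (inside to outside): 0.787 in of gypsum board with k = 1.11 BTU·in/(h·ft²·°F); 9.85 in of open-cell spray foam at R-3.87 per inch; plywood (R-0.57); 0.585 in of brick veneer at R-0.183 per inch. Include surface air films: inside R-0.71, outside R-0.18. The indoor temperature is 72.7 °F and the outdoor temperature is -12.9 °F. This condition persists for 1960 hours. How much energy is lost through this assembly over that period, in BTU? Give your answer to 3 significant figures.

0.787/1.11 = 0.709
9.85 × 3.87 = 38.12
0.585 × 0.183 = 0.1071
R_total = 0.71 + 0.709 + 38.12 + 0.57 + 0.1071 + 0.18 = 40.4 ft²·°F·h/BTU
Q = 2170 × (72.7 − (-12.9)) / 40.4 = 4598 BTU/h
E = 4598 × 1960 = 9013000 BTU

9010000 BTU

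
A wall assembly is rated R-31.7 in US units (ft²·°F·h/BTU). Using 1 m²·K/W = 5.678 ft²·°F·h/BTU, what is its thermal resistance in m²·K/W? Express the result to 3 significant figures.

R_SI = 31.7/5.678 = 5.583

5.58 m²·K/W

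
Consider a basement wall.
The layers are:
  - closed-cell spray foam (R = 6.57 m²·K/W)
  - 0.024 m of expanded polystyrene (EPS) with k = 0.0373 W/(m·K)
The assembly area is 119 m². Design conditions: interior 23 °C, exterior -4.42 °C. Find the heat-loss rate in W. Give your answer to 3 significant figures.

0.024/0.0373 = 0.6434
R_total = 6.57 + 0.6434 = 7.213 m²·K/W
Q = A·ΔT/R = 119 × (23 − (-4.42)) / 7.213 = 452.3 W

452 W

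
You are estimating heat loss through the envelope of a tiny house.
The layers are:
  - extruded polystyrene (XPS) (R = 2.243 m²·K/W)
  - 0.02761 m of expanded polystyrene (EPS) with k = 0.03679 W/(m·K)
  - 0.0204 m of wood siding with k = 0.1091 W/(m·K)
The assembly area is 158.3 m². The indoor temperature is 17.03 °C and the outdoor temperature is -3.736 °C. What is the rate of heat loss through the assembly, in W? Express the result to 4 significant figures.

0.02761/0.03679 = 0.75048
0.0204/0.1091 = 0.18698
R_total = 2.243 + 0.75048 + 0.18698 = 3.1805 m²·K/W
Q = A·ΔT/R = 158.3 × (17.03 − (-3.736)) / 3.1805 = 1033.6 W

1034 W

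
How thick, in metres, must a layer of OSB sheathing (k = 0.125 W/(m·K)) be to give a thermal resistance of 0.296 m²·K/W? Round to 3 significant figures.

0.0370 m

L = R·k = 0.296 × 0.125 = 0.037 m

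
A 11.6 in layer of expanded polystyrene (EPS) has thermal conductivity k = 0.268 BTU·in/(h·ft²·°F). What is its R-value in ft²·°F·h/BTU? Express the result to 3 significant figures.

43.3 ft²·°F·h/BTU

R = L/k = 11.6/0.268 = 43.28 ft²·°F·h/BTU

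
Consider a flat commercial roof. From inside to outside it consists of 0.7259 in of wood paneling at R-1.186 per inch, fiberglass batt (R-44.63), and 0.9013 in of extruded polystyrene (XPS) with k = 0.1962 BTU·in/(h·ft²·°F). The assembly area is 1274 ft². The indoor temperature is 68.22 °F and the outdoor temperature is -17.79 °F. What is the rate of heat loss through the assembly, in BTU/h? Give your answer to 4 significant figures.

0.7259 × 1.186 = 0.86092
0.9013/0.1962 = 4.5938
R_total = 0.86092 + 44.63 + 4.5938 = 50.085 ft²·°F·h/BTU
Q = A·ΔT/R = 1274 × (68.22 − (-17.79)) / 50.085 = 2187.8 BTU/h

2188 BTU/h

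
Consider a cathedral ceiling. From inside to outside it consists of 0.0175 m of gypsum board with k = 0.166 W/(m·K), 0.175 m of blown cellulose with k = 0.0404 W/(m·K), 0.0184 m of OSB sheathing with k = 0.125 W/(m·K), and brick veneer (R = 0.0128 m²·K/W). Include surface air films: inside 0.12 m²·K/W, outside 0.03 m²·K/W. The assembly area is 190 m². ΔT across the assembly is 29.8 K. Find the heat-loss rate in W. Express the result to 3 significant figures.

0.0175/0.166 = 0.1054
0.175/0.0404 = 4.332
0.0184/0.125 = 0.1472
R_total = 0.12 + 0.1054 + 4.332 + 0.1472 + 0.0128 + 0.03 = 4.747 m²·K/W
Q = A·ΔT/R = 190 × 29.8 / 4.747 = 1193 W

1190 W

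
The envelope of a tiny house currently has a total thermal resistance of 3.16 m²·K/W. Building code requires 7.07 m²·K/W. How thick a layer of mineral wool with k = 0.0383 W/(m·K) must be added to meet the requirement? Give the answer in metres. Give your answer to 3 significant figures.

0.150 m

ΔR = 7.07 − 3.16 = 3.91 m²·K/W
L = ΔR × k = 3.91 × 0.0383 = 0.1498 m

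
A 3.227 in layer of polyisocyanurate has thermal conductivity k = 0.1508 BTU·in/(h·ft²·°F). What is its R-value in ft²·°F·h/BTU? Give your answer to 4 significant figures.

R = L/k = 3.227/0.1508 = 21.399 ft²·°F·h/BTU

21.40 ft²·°F·h/BTU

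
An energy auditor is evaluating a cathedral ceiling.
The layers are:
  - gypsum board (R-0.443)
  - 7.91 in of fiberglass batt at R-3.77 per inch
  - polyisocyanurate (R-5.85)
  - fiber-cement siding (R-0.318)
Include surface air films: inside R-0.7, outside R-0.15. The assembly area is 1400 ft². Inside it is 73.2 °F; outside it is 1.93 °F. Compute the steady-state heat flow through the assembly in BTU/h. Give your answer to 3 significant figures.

2680 BTU/h

7.91 × 3.77 = 29.82
R_total = 0.7 + 0.443 + 29.82 + 5.85 + 0.318 + 0.15 = 37.28 ft²·°F·h/BTU
Q = A·ΔT/R = 1400 × (73.2 − 1.93) / 37.28 = 2676 BTU/h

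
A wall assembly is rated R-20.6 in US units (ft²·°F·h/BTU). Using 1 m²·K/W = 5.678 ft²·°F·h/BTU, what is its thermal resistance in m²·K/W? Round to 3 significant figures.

3.63 m²·K/W

R_SI = 20.6/5.678 = 3.628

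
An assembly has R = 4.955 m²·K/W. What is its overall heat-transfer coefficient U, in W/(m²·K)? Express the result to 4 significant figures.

0.2018 W/(m²·K)

U = 1/R = 1/4.955 = 0.20182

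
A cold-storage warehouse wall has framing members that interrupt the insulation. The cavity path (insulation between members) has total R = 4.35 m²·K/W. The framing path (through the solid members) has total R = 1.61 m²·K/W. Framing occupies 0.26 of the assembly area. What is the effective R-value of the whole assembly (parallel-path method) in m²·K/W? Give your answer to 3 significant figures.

U_eff = 0.74/4.35 + 0.26/1.61 = 0.1701 + 0.1615 = 0.3316
R_eff = 1/U_eff = 3.016 m²·K/W

3.02 m²·K/W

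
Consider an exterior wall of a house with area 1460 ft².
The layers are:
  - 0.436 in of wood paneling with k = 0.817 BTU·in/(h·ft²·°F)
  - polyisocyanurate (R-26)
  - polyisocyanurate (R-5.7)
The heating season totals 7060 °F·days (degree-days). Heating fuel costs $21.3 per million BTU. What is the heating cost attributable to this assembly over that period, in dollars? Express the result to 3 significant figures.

0.436/0.817 = 0.5337
R_total = 0.5337 + 26 + 5.7 = 32.23 ft²·°F·h/BTU
E = A × HDD × 24 / R = 1460 × 7060 × 24 / 32.23 = 7675000 BTU
Cost = 7675000/10⁶ × 21.3 = $163.5

163 dollars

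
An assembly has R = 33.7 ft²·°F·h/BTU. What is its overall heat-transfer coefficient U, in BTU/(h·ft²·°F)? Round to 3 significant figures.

0.0297 BTU/(h·ft²·°F)

U = 1/R = 1/33.7 = 0.02967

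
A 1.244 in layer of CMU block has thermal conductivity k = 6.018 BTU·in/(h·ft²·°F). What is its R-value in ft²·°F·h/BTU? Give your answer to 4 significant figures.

0.2067 ft²·°F·h/BTU

R = L/k = 1.244/6.018 = 0.20671 ft²·°F·h/BTU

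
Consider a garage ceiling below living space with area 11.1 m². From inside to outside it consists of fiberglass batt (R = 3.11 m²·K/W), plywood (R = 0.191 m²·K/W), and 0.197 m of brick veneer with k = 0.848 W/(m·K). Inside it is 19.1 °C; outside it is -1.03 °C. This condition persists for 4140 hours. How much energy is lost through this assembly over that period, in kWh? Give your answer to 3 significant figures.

0.197/0.848 = 0.2323
R_total = 3.11 + 0.191 + 0.2323 = 3.533 m²·K/W
Q = 11.1 × (19.1 − (-1.03)) / 3.533 = 63.24 W
E = 63.24 W × 4140 h / 1000 = 261.8 kWh

262 kWh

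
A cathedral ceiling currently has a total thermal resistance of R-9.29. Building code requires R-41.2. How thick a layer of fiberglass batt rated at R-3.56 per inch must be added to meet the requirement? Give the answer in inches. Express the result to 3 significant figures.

8.96 in

ΔR = 41.2 − 9.29 = 31.91 ft²·°F·h/BTU
L = ΔR / (R/in) = 31.91/3.56 = 8.963 in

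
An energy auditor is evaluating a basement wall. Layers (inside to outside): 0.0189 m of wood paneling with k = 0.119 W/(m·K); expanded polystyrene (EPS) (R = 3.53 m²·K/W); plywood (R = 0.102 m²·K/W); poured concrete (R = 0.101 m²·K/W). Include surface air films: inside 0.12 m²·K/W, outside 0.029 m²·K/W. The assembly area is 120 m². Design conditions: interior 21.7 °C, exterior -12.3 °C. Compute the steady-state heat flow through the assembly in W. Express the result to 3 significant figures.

1010 W

0.0189/0.119 = 0.1588
R_total = 0.12 + 0.1588 + 3.53 + 0.102 + 0.101 + 0.029 = 4.041 m²·K/W
Q = A·ΔT/R = 120 × (21.7 − (-12.3)) / 4.041 = 1010 W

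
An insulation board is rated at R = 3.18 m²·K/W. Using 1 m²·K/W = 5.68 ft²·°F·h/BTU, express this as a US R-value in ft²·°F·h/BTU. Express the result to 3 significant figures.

R_US = 3.18 × 5.68 = 18.06

18.1 ft²·°F·h/BTU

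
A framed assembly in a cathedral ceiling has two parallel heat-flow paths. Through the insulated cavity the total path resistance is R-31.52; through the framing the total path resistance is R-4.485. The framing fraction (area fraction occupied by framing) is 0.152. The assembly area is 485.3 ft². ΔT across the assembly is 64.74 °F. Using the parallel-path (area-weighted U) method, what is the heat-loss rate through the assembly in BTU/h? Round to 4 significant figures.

U_eff = 0.848/31.52 + 0.152/4.485 = 0.026904 + 0.033891 = 0.060794
R_eff = 1/U_eff = 16.449 ft²·°F·h/BTU
Q = 485.3 × 64.74 / 16.449 = 1910.1 BTU/h

1910 BTU/h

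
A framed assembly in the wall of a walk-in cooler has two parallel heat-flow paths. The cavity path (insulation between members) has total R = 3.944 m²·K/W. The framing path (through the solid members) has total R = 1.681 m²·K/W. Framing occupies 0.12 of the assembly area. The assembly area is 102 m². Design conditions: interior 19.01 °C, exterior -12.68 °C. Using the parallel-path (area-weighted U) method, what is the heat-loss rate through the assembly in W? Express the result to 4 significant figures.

952.0 W

U_eff = 0.88/3.944 + 0.12/1.681 = 0.22312 + 0.071386 = 0.29451
R_eff = 1/U_eff = 3.3955 m²·K/W
Q = 102 × (19.01 − (-12.68)) / 3.3955 = 951.97 W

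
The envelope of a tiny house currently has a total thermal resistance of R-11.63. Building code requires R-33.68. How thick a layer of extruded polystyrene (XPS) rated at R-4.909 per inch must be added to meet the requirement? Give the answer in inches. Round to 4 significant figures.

4.492 in

ΔR = 33.68 − 11.63 = 22.05 ft²·°F·h/BTU
L = ΔR / (R/in) = 22.05/4.909 = 4.4917 in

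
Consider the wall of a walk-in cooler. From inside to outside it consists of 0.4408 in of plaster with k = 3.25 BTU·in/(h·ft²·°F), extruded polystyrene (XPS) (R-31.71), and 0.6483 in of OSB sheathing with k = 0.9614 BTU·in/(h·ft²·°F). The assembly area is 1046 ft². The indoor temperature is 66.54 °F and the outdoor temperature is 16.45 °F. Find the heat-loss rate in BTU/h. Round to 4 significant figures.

1611 BTU/h

0.4408/3.25 = 0.13563
0.6483/0.9614 = 0.67433
R_total = 0.13563 + 31.71 + 0.67433 = 32.52 ft²·°F·h/BTU
Q = A·ΔT/R = 1046 × (66.54 − 16.45) / 32.52 = 1611.1 BTU/h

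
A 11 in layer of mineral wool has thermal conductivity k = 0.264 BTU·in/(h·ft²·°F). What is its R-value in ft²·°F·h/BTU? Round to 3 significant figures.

41.7 ft²·°F·h/BTU

R = L/k = 11/0.264 = 41.67 ft²·°F·h/BTU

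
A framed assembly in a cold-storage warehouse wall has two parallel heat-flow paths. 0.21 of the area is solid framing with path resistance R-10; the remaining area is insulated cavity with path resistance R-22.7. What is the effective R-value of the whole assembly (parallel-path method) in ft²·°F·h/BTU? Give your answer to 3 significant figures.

U_eff = 0.79/22.7 + 0.21/10 = 0.0348 + 0.021 = 0.0558
R_eff = 1/U_eff = 17.92 ft²·°F·h/BTU

17.9 ft²·°F·h/BTU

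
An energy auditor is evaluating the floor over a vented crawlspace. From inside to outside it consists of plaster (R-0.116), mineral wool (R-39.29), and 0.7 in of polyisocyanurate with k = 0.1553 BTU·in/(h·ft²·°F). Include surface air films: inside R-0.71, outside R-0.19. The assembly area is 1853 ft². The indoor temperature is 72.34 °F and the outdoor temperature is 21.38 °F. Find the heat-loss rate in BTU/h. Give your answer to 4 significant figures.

0.7/0.1553 = 4.5074
R_total = 0.71 + 0.116 + 39.29 + 4.5074 + 0.19 = 44.813 ft²·°F·h/BTU
Q = A·ΔT/R = 1853 × (72.34 − 21.38) / 44.813 = 2107.2 BTU/h

2107 BTU/h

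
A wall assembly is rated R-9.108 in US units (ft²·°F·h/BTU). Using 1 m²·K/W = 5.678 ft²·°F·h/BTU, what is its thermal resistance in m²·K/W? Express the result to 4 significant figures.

1.604 m²·K/W

R_SI = 9.108/5.678 = 1.6041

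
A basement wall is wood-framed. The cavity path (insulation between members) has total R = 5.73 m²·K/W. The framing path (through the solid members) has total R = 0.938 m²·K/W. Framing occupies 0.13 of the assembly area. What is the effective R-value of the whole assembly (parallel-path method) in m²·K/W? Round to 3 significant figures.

U_eff = 0.87/5.73 + 0.13/0.938 = 0.1518 + 0.1386 = 0.2904
R_eff = 1/U_eff = 3.443 m²·K/W

3.44 m²·K/W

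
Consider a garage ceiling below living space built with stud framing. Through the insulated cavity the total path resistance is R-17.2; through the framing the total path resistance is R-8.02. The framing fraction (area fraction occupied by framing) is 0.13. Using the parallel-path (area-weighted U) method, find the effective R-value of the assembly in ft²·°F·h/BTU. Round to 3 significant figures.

U_eff = 0.87/17.2 + 0.13/8.02 = 0.05058 + 0.01621 = 0.06679
R_eff = 1/U_eff = 14.97 ft²·°F·h/BTU

15.0 ft²·°F·h/BTU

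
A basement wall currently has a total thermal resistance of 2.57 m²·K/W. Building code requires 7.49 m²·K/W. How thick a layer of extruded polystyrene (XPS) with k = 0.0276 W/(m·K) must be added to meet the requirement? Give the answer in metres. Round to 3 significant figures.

0.136 m

ΔR = 7.49 − 2.57 = 4.92 m²·K/W
L = ΔR × k = 4.92 × 0.0276 = 0.1358 m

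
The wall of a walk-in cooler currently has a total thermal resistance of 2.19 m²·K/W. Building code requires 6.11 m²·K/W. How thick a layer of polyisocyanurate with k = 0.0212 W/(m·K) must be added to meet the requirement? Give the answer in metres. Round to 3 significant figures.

0.0831 m

ΔR = 6.11 − 2.19 = 3.92 m²·K/W
L = ΔR × k = 3.92 × 0.0212 = 0.0831 m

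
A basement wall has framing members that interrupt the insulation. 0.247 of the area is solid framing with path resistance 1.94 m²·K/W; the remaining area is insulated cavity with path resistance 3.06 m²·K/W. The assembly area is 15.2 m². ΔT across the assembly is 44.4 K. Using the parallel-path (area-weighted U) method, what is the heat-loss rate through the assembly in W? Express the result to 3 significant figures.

U_eff = 0.753/3.06 + 0.247/1.94 = 0.2461 + 0.1273 = 0.3734
R_eff = 1/U_eff = 2.678 m²·K/W
Q = 15.2 × 44.4 / 2.678 = 252 W

252 W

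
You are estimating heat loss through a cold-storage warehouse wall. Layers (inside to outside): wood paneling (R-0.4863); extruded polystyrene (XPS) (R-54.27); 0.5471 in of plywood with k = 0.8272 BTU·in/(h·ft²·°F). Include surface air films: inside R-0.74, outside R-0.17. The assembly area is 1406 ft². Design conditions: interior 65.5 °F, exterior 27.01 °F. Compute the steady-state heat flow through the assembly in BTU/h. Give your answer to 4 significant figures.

0.5471/0.8272 = 0.66139
R_total = 0.74 + 0.4863 + 54.27 + 0.66139 + 0.17 = 56.328 ft²·°F·h/BTU
Q = A·ΔT/R = 1406 × (65.5 − 27.01) / 56.328 = 960.75 BTU/h

960.8 BTU/h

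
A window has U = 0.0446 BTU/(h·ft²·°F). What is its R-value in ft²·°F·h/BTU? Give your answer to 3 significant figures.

R = 1/U = 1/0.0446 = 22.42

22.4 ft²·°F·h/BTU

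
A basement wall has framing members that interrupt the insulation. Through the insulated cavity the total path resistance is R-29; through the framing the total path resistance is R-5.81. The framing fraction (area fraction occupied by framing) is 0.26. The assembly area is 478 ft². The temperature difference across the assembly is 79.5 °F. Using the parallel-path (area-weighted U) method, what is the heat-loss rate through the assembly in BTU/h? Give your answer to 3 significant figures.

U_eff = 0.74/29 + 0.26/5.81 = 0.02552 + 0.04475 = 0.07027
R_eff = 1/U_eff = 14.23 ft²·°F·h/BTU
Q = 478 × 79.5 / 14.23 = 2670 BTU/h

2670 BTU/h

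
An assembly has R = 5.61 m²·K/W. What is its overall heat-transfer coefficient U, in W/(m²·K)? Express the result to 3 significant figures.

U = 1/R = 1/5.61 = 0.1783

0.178 W/(m²·K)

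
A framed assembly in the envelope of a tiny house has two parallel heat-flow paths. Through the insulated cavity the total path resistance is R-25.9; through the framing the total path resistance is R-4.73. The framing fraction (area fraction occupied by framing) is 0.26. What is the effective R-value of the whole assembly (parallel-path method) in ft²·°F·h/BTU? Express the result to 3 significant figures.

12.0 ft²·°F·h/BTU

U_eff = 0.74/25.9 + 0.26/4.73 = 0.02857 + 0.05497 = 0.08354
R_eff = 1/U_eff = 11.97 ft²·°F·h/BTU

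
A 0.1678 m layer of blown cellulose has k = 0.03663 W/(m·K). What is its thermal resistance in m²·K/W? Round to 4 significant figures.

R = L/k = 0.1678/0.03663 = 4.5809 m²·K/W

4.581 m²·K/W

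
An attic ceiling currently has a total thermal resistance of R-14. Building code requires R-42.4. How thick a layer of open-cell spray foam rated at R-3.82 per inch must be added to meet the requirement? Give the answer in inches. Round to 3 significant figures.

ΔR = 42.4 − 14 = 28.4 ft²·°F·h/BTU
L = ΔR / (R/in) = 28.4/3.82 = 7.435 in

7.43 in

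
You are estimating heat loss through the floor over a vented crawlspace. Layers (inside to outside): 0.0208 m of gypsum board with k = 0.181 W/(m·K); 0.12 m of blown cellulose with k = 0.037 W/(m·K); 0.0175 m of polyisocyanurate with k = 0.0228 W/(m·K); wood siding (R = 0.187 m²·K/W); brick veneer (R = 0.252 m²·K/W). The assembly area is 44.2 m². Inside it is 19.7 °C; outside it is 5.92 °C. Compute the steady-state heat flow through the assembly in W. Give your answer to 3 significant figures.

0.0208/0.181 = 0.1149
0.12/0.037 = 3.243
0.0175/0.0228 = 0.7675
R_total = 0.1149 + 3.243 + 0.7675 + 0.187 + 0.252 = 4.565 m²·K/W
Q = A·ΔT/R = 44.2 × (19.7 − 5.92) / 4.565 = 133.4 W

133 W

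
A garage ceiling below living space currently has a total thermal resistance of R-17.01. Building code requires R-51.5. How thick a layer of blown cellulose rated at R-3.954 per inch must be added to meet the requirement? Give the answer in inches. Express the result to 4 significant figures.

ΔR = 51.5 − 17.01 = 34.49 ft²·°F·h/BTU
L = ΔR / (R/in) = 34.49/3.954 = 8.7228 in

8.723 in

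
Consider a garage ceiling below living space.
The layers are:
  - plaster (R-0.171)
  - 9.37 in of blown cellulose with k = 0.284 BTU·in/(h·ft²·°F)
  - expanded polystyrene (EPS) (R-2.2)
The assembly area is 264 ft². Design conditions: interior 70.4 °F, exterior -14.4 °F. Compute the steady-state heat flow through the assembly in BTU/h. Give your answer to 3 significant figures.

9.37/0.284 = 32.99
R_total = 0.171 + 32.99 + 2.2 = 35.36 ft²·°F·h/BTU
Q = A·ΔT/R = 264 × (70.4 − (-14.4)) / 35.36 = 633.1 BTU/h

633 BTU/h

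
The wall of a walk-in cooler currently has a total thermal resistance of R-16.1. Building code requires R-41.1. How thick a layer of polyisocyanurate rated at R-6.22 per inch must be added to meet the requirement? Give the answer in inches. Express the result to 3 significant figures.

ΔR = 41.1 − 16.1 = 25 ft²·°F·h/BTU
L = ΔR / (R/in) = 25/6.22 = 4.019 in

4.02 in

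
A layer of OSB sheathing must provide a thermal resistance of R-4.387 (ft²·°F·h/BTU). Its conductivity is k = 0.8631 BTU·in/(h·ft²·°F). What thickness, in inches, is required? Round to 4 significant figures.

3.786 in

L = R × k = 4.387 × 0.8631 = 3.7864 in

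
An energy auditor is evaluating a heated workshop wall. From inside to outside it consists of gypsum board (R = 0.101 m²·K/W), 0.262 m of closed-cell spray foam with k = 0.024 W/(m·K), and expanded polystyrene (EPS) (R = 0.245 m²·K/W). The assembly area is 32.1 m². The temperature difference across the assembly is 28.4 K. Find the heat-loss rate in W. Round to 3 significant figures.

80.9 W

0.262/0.024 = 10.92
R_total = 0.101 + 10.92 + 0.245 = 11.26 m²·K/W
Q = A·ΔT/R = 32.1 × 28.4 / 11.26 = 80.94 W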